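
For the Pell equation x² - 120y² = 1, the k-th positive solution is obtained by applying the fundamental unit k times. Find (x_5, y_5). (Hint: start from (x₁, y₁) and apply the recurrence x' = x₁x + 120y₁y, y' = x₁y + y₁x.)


Step 1: Find the fundamental solution (x₁, y₁) of x² - 120y² = 1.
  Expand √120 as a continued fraction. a₀ = ⌊√120⌋ = 10; iterate m_{k+1} = d_k·a_k − m_k, d_{k+1} = (120 − m_{k+1}²)/d_k, a_{k+1} = ⌊(a₀ + m_{k+1})/d_{k+1}⌋ (starting m₀ = 0, d₀ = 1), with convergents p_k = a_k·p_{k-1} + p_{k-2}, q_k = a_k·q_{k-1} + q_{k-2} (p₋₁ = 1, q₋₁ = 0):
  k = 0: a₀ = 10; p₀/q₀ = 10/1; p₀² − 120·q₀² = 100 − 120 = -20.
  k = 1: m = 10, d = 20, a = ⌊(10 + 10)/20⌋ = 1; p/q = (1·10 + 1)/(1·1 + 0) = 11/1; p² − 120·q² = 121 − 120 = 1.
  The first convergent with p² − 120·q² = 1 gives the fundamental solution (x₁, y₁) = (11, 1).
Step 2: Apply the recurrence (x_{n+1}, y_{n+1}) = (x₁x_n + 120y₁y_n, x₁y_n + y₁x_n) repeatedly.
  From (x_1, y_1) = (11, 1): x_2 = 11·11 + 120·1·1 = 241; y_2 = 11·1 + 1·11 = 22.
  From (x_2, y_2) = (241, 22): x_3 = 11·241 + 120·1·22 = 5291; y_3 = 11·22 + 1·241 = 483.
  From (x_3, y_3) = (5291, 483): x_4 = 11·5291 + 120·1·483 = 116161; y_4 = 11·483 + 1·5291 = 10604.
  From (x_4, y_4) = (116161, 10604): x_5 = 11·116161 + 120·1·10604 = 2550251; y_5 = 11·10604 + 1·116161 = 232805.
Step 3: Verify x_5² - 120·y_5² = 6503780163001 - 6503780163000 = 1 (should be 1). ✓

(x_1, y_1) = (11, 1); (x_5, y_5) = (2550251, 232805).


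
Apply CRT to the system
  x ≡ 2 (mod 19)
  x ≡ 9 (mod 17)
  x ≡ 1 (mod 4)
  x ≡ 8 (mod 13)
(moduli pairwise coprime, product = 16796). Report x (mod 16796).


Product of moduli M = 19 · 17 · 4 · 13 = 16796.
Merge one congruence at a time:
  Start: x ≡ 2 (mod 19).
  Combine with x ≡ 9 (mod 17); new modulus lcm = 323.
    Write x = 2 + 19·t and substitute into x ≡ 9 (mod 17): 19·t ≡ 9 − 2 = 7 (mod 17).
    Reduce coefficients mod 17: 2·t ≡ 7 (mod 17).
    The inverse of 2 mod 17 is 9 (since 2·9 = 18 = 1·17 + 1), so t ≡ 9·7 = 63 ≡ 12 (mod 17).
    Then x = 2 + 19·12 = 230, valid modulo lcm(19, 17) = 323: x ≡ 230 (mod 323).
  Combine with x ≡ 1 (mod 4); new modulus lcm = 1292.
    Write x = 230 + 323·t and substitute into x ≡ 1 (mod 4): 323·t ≡ 1 − 230 = -229 (mod 4).
    Reduce coefficients mod 4: 3·t ≡ 3 (mod 4).
    The inverse of 3 mod 4 is 3 (since 3·3 = 9 = 2·4 + 1), so t ≡ 3·3 = 9 ≡ 1 (mod 4).
    Then x = 230 + 323·1 = 553, valid modulo lcm(323, 4) = 1292: x ≡ 553 (mod 1292).
  Combine with x ≡ 8 (mod 13); new modulus lcm = 16796.
    Write x = 553 + 1292·t and substitute into x ≡ 8 (mod 13): 1292·t ≡ 8 − 553 = -545 (mod 13).
    Reduce coefficients mod 13: 5·t ≡ 1 (mod 13).
    The inverse of 5 mod 13 is 8 (since 5·8 = 40 = 3·13 + 1), so t ≡ 8·1 = 8 ≡ 8 (mod 13).
    Then x = 553 + 1292·8 = 10889, valid modulo lcm(1292, 13) = 16796: x ≡ 10889 (mod 16796).
Verify against each original: 10889 mod 19 = 2, 10889 mod 17 = 9, 10889 mod 4 = 1, 10889 mod 13 = 8.

x ≡ 10889 (mod 16796).


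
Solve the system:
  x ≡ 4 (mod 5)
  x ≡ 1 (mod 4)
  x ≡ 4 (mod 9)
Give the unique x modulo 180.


Moduli 5, 4, 9 are pairwise coprime; by CRT there is a unique solution modulo M = 5 · 4 · 9 = 180.
Solve pairwise, accumulating the modulus:
  Start with x ≡ 4 (mod 5).
  Combine with x ≡ 1 (mod 4): since gcd(5, 4) = 1, we get a unique residue mod 20.
    Write x = 4 + 5·t and substitute into x ≡ 1 (mod 4): 5·t ≡ 1 − 4 = -3 (mod 4).
    Reduce coefficients mod 4: 1·t ≡ 1 (mod 4).
    So t ≡ 1 (mod 4).
    Then x = 4 + 5·1 = 9, valid modulo lcm(5, 4) = 20: x ≡ 9 (mod 20).
  Combine with x ≡ 4 (mod 9): since gcd(20, 9) = 1, we get a unique residue mod 180.
    Write x = 9 + 20·t and substitute into x ≡ 4 (mod 9): 20·t ≡ 4 − 9 = -5 (mod 9).
    Reduce coefficients mod 9: 2·t ≡ 4 (mod 9).
    The inverse of 2 mod 9 is 5 (since 2·5 = 10 = 1·9 + 1), so t ≡ 5·4 = 20 ≡ 2 (mod 9).
    Then x = 9 + 20·2 = 49, valid modulo lcm(20, 9) = 180: x ≡ 49 (mod 180).
Verify: 49 mod 5 = 4 ✓, 49 mod 4 = 1 ✓, 49 mod 9 = 4 ✓.

x ≡ 49 (mod 180).


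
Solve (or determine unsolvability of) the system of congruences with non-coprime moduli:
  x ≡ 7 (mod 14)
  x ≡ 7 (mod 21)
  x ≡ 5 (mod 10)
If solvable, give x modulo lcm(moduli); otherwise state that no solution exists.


Moduli 14, 21, 10 are not pairwise coprime, so CRT works modulo lcm(m_i) when all pairwise compatibility conditions hold.
Pairwise compatibility: gcd(m_i, m_j) must divide a_i - a_j for every pair.
Merge one congruence at a time:
  Start: x ≡ 7 (mod 14).
  Combine with x ≡ 7 (mod 21): gcd(14, 21) = 7; 7 - 7 = 0, which IS divisible by 7, so compatible.
    Write x = 7 + 14·t and substitute into x ≡ 7 (mod 21): 14·t ≡ 7 − 7 = 0 (mod 21).
    Divide the congruence (and modulus) by g = 7: 2·t ≡ 0 (mod 3).
    The inverse of 2 mod 3 is 2 (since 2·2 = 4 = 1·3 + 1), so t ≡ 2·0 = 0 ≡ 0 (mod 3).
    Then x = 7 + 14·0 = 7, valid modulo lcm(14, 21) = 42: x ≡ 7 (mod 42).
  Combine with x ≡ 5 (mod 10): gcd(42, 10) = 2; 5 - 7 = -2, which IS divisible by 2, so compatible.
    Write x = 7 + 42·t and substitute into x ≡ 5 (mod 10): 42·t ≡ 5 − 7 = -2 (mod 10).
    Divide the congruence (and modulus) by g = 2: 21·t ≡ -1 (mod 5).
    Reduce coefficients mod 5: 1·t ≡ 4 (mod 5).
    So t ≡ 4 (mod 5).
    Then x = 7 + 42·4 = 175, valid modulo lcm(42, 10) = 210: x ≡ 175 (mod 210).
Verify: 175 mod 14 = 7, 175 mod 21 = 7, 175 mod 10 = 5.

x ≡ 175 (mod 210).


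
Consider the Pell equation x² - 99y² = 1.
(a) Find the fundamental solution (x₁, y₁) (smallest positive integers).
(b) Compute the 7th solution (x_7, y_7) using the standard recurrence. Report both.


Step 1: Find the fundamental solution (x₁, y₁) of x² - 99y² = 1.
  Expand √99 as a continued fraction. a₀ = ⌊√99⌋ = 9; iterate m_{k+1} = d_k·a_k − m_k, d_{k+1} = (99 − m_{k+1}²)/d_k, a_{k+1} = ⌊(a₀ + m_{k+1})/d_{k+1}⌋ (starting m₀ = 0, d₀ = 1), with convergents p_k = a_k·p_{k-1} + p_{k-2}, q_k = a_k·q_{k-1} + q_{k-2} (p₋₁ = 1, q₋₁ = 0):
  k = 0: a₀ = 9; p₀/q₀ = 9/1; p₀² − 99·q₀² = 81 − 99 = -18.
  k = 1: m = 9, d = 18, a = ⌊(9 + 9)/18⌋ = 1; p/q = (1·9 + 1)/(1·1 + 0) = 10/1; p² − 99·q² = 100 − 99 = 1.
  The first convergent with p² − 99·q² = 1 gives the fundamental solution (x₁, y₁) = (10, 1).
Step 2: Apply the recurrence (x_{n+1}, y_{n+1}) = (x₁x_n + 99y₁y_n, x₁y_n + y₁x_n) repeatedly.
  From (x_1, y_1) = (10, 1): x_2 = 10·10 + 99·1·1 = 199; y_2 = 10·1 + 1·10 = 20.
  From (x_2, y_2) = (199, 20): x_3 = 10·199 + 99·1·20 = 3970; y_3 = 10·20 + 1·199 = 399.
  From (x_3, y_3) = (3970, 399): x_4 = 10·3970 + 99·1·399 = 79201; y_4 = 10·399 + 1·3970 = 7960.
  From (x_4, y_4) = (79201, 7960): x_5 = 10·79201 + 99·1·7960 = 1580050; y_5 = 10·7960 + 1·79201 = 158801.
  From (x_5, y_5) = (1580050, 158801): x_6 = 10·1580050 + 99·1·158801 = 31521799; y_6 = 10·158801 + 1·1580050 = 3168060.
  From (x_6, y_6) = (31521799, 3168060): x_7 = 10·31521799 + 99·1·3168060 = 628855930; y_7 = 10·3168060 + 1·31521799 = 63202399.
Step 3: Verify x_7² - 99·y_7² = 395459780696164900 - 395459780696164899 = 1 (should be 1). ✓

(x_1, y_1) = (10, 1); (x_7, y_7) = (628855930, 63202399).


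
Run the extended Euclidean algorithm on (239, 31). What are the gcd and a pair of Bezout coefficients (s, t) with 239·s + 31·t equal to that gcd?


Euclidean algorithm on (239, 31) — divide until remainder is 0:
  239 = 7 · 31 + 22
  31 = 1 · 22 + 9
  22 = 2 · 9 + 4
  9 = 2 · 4 + 1
  4 = 4 · 1 + 0
gcd(239, 31) = 1.
Track Bezout coefficients alongside the remainders: start with r₀ = 239 = a·1 + b·0 (s = 1, t = 0) and r₁ = 31 = a·0 + b·1 (s = 0, t = 1); each new remainder r_{k+1} = r_{k-1} − q_k·r_k inherits s_{k+1} = s_{k-1} − q_k·s_k, t_{k+1} = t_{k-1} − q_k·t_k, so r_k = a·s_k + b·t_k at every step:
  q = 7: r = 22, s = 1 − 7·0 = 1, t = 0 − 7·1 = -7  (check: 239·1 + 31·(-7) = 22)
  q = 1: r = 9, s = 0 − 1·1 = -1, t = 1 − 1·(-7) = 8  (check: 239·(-1) + 31·8 = 9)
  q = 2: r = 4, s = 1 − 2·(-1) = 3, t = -7 − 2·8 = -23  (check: 239·3 + 31·(-23) = 4)
  q = 2: r = 1, s = -1 − 2·3 = -7, t = 8 − 2·(-23) = 54  (check: 239·(-7) + 31·54 = 1)
The row with r = 1 (the gcd) gives the Bezout coefficients s = -7, t = 54.
Result: 239 · (-7) + 31 · (54) = 1.

gcd(239, 31) = 1; s = -7, t = 54 (check: 239·(-7) + 31·54 = 1).


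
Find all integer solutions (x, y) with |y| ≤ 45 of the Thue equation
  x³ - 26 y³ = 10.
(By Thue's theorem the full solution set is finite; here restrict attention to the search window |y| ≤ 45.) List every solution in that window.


The equation is x³ - 26y³ = 10. For fixed y, x³ = 26·y³ + 10, so a solution requires the RHS to be a perfect cube.
Strategy: iterate y from -45 to 45, compute RHS = 26·y³ + 10, and check whether it is a (positive or negative) perfect cube.
Check small values of y:
  y = 0: RHS = 10 is not a perfect cube.
  y = 1: RHS = 36 is not a perfect cube.
  y = -1: RHS = -16 is not a perfect cube.
  y = 2: RHS = 218 is not a perfect cube.
  y = -2: RHS = -198 is not a perfect cube.
  y = 3: RHS = 712 is not a perfect cube.
  y = -3: RHS = -692 is not a perfect cube.
Continuing the search up to |y| = 45 finds no solutions either.
No (x, y) in the scanned range satisfies the equation.

No integer solutions with |y| ≤ 45.


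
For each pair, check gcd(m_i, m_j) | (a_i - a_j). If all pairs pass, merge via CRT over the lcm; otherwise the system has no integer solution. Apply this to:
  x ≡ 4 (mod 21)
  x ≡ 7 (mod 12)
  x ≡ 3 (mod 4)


Moduli 21, 12, 4 are not pairwise coprime, so CRT works modulo lcm(m_i) when all pairwise compatibility conditions hold.
Pairwise compatibility: gcd(m_i, m_j) must divide a_i - a_j for every pair.
Merge one congruence at a time:
  Start: x ≡ 4 (mod 21).
  Combine with x ≡ 7 (mod 12): gcd(21, 12) = 3; 7 - 4 = 3, which IS divisible by 3, so compatible.
    Write x = 4 + 21·t and substitute into x ≡ 7 (mod 12): 21·t ≡ 7 − 4 = 3 (mod 12).
    Divide the congruence (and modulus) by g = 3: 7·t ≡ 1 (mod 4).
    Reduce coefficients mod 4: 3·t ≡ 1 (mod 4).
    The inverse of 3 mod 4 is 3 (since 3·3 = 9 = 2·4 + 1), so t ≡ 3·1 = 3 ≡ 3 (mod 4).
    Then x = 4 + 21·3 = 67, valid modulo lcm(21, 12) = 84: x ≡ 67 (mod 84).
  Combine with x ≡ 3 (mod 4): gcd(84, 4) = 4; 3 - 67 = -64, which IS divisible by 4, so compatible.
    Write x = 67 + 84·t and substitute into x ≡ 3 (mod 4): 84·t ≡ 3 − 67 = -64 (mod 4).
    Divide the congruence (and modulus) by g = 4: 21·t ≡ -16 (mod 1).
    Modulo 1 every t works; take t = 0.
    Then x = 67 + 84·0 = 67, valid modulo lcm(84, 4) = 84: x ≡ 67 (mod 84).
Verify: 67 mod 21 = 4, 67 mod 12 = 7, 67 mod 4 = 3.

x ≡ 67 (mod 84).


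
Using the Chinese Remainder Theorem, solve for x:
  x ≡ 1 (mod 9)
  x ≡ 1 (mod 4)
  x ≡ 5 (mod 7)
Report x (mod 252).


Moduli 9, 4, 7 are pairwise coprime; by CRT there is a unique solution modulo M = 9 · 4 · 7 = 252.
Solve pairwise, accumulating the modulus:
  Start with x ≡ 1 (mod 9).
  Combine with x ≡ 1 (mod 4): since gcd(9, 4) = 1, we get a unique residue mod 36.
    Write x = 1 + 9·t and substitute into x ≡ 1 (mod 4): 9·t ≡ 1 − 1 = 0 (mod 4).
    Reduce coefficients mod 4: 1·t ≡ 0 (mod 4).
    So t ≡ 0 (mod 4).
    Then x = 1 + 9·0 = 1, valid modulo lcm(9, 4) = 36: x ≡ 1 (mod 36).
  Combine with x ≡ 5 (mod 7): since gcd(36, 7) = 1, we get a unique residue mod 252.
    Write x = 1 + 36·t and substitute into x ≡ 5 (mod 7): 36·t ≡ 5 − 1 = 4 (mod 7).
    Reduce coefficients mod 7: 1·t ≡ 4 (mod 7).
    So t ≡ 4 (mod 7).
    Then x = 1 + 36·4 = 145, valid modulo lcm(36, 7) = 252: x ≡ 145 (mod 252).
Verify: 145 mod 9 = 1 ✓, 145 mod 4 = 1 ✓, 145 mod 7 = 5 ✓.

x ≡ 145 (mod 252).


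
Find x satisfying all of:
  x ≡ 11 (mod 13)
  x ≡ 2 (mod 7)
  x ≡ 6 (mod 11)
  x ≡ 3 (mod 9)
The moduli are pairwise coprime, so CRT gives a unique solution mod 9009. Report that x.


Product of moduli M = 13 · 7 · 11 · 9 = 9009.
Merge one congruence at a time:
  Start: x ≡ 11 (mod 13).
  Combine with x ≡ 2 (mod 7); new modulus lcm = 91.
    Write x = 11 + 13·t and substitute into x ≡ 2 (mod 7): 13·t ≡ 2 − 11 = -9 (mod 7).
    Reduce coefficients mod 7: 6·t ≡ 5 (mod 7).
    The inverse of 6 mod 7 is 6 (since 6·6 = 36 = 5·7 + 1), so t ≡ 6·5 = 30 ≡ 2 (mod 7).
    Then x = 11 + 13·2 = 37, valid modulo lcm(13, 7) = 91: x ≡ 37 (mod 91).
  Combine with x ≡ 6 (mod 11); new modulus lcm = 1001.
    Write x = 37 + 91·t and substitute into x ≡ 6 (mod 11): 91·t ≡ 6 − 37 = -31 (mod 11).
    Reduce coefficients mod 11: 3·t ≡ 2 (mod 11).
    The inverse of 3 mod 11 is 4 (since 3·4 = 12 = 1·11 + 1), so t ≡ 4·2 = 8 ≡ 8 (mod 11).
    Then x = 37 + 91·8 = 765, valid modulo lcm(91, 11) = 1001: x ≡ 765 (mod 1001).
  Combine with x ≡ 3 (mod 9); new modulus lcm = 9009.
    Write x = 765 + 1001·t and substitute into x ≡ 3 (mod 9): 1001·t ≡ 3 − 765 = -762 (mod 9).
    Reduce coefficients mod 9: 2·t ≡ 3 (mod 9).
    The inverse of 2 mod 9 is 5 (since 2·5 = 10 = 1·9 + 1), so t ≡ 5·3 = 15 ≡ 6 (mod 9).
    Then x = 765 + 1001·6 = 6771, valid modulo lcm(1001, 9) = 9009: x ≡ 6771 (mod 9009).
Verify against each original: 6771 mod 13 = 11, 6771 mod 7 = 2, 6771 mod 11 = 6, 6771 mod 9 = 3.

x ≡ 6771 (mod 9009).


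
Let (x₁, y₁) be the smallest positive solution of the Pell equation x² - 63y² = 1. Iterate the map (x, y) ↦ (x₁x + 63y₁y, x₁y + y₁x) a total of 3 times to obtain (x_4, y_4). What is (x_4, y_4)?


Step 1: Find the fundamental solution (x₁, y₁) of x² - 63y² = 1.
  Expand √63 as a continued fraction. a₀ = ⌊√63⌋ = 7; iterate m_{k+1} = d_k·a_k − m_k, d_{k+1} = (63 − m_{k+1}²)/d_k, a_{k+1} = ⌊(a₀ + m_{k+1})/d_{k+1}⌋ (starting m₀ = 0, d₀ = 1), with convergents p_k = a_k·p_{k-1} + p_{k-2}, q_k = a_k·q_{k-1} + q_{k-2} (p₋₁ = 1, q₋₁ = 0):
  k = 0: a₀ = 7; p₀/q₀ = 7/1; p₀² − 63·q₀² = 49 − 63 = -14.
  k = 1: m = 7, d = 14, a = ⌊(7 + 7)/14⌋ = 1; p/q = (1·7 + 1)/(1·1 + 0) = 8/1; p² − 63·q² = 64 − 63 = 1.
  The first convergent with p² − 63·q² = 1 gives the fundamental solution (x₁, y₁) = (8, 1).
Step 2: Apply the recurrence (x_{n+1}, y_{n+1}) = (x₁x_n + 63y₁y_n, x₁y_n + y₁x_n) repeatedly.
  From (x_1, y_1) = (8, 1): x_2 = 8·8 + 63·1·1 = 127; y_2 = 8·1 + 1·8 = 16.
  From (x_2, y_2) = (127, 16): x_3 = 8·127 + 63·1·16 = 2024; y_3 = 8·16 + 1·127 = 255.
  From (x_3, y_3) = (2024, 255): x_4 = 8·2024 + 63·1·255 = 32257; y_4 = 8·255 + 1·2024 = 4064.
Step 3: Verify x_4² - 63·y_4² = 1040514049 - 1040514048 = 1 (should be 1). ✓

(x_1, y_1) = (8, 1); (x_4, y_4) = (32257, 4064).


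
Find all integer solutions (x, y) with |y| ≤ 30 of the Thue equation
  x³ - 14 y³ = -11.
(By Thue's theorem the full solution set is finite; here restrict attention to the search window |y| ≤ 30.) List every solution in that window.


The equation is x³ - 14y³ = -11. For fixed y, x³ = 14·y³ − 11, so a solution requires the RHS to be a perfect cube.
Strategy: iterate y from -30 to 30, compute RHS = 14·y³ − 11, and check whether it is a (positive or negative) perfect cube.
Check small values of y:
  y = 0: RHS = -11 is not a perfect cube.
  y = 1: RHS = 3 is not a perfect cube.
  y = -1: RHS = -25 is not a perfect cube.
  y = 2: RHS = 101 is not a perfect cube.
  y = -2: RHS = -123 is not a perfect cube.
  y = 3: RHS = 367 is not a perfect cube.
  y = -3: RHS = -389 is not a perfect cube.
Continuing the search up to |y| = 30 finds no solutions either.
No (x, y) in the scanned range satisfies the equation.

No integer solutions with |y| ≤ 30.


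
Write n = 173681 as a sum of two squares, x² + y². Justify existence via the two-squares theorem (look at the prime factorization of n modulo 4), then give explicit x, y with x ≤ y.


Step 1: Factor n = 173681 = 29 · 53 · 113.
Step 2: Check the mod-4 condition on each prime factor: 29 ≡ 1 (mod 4), exponent 1; 53 ≡ 1 (mod 4), exponent 1; 113 ≡ 1 (mod 4), exponent 1.
All primes ≡ 3 (mod 4) appear to even exponent (or don't appear), so by the two-squares theorem n IS expressible as a sum of two squares.
Step 3: Build a representation. Here n = 29 · 53 · 113 is a product of primes ≡ 1 (mod 4). Each prime p ≡ 1 (mod 4) is itself a sum of two squares; find a² by testing p − a² for a perfect square:
  29: 29 − 1² = 28, 29 − 2² = 25 = 5² ⇒ 29 = 2² + 5².
  53: 53 − 1² = 52, 53 − 2² = 49 = 7² ⇒ 53 = 2² + 7².
  113: 113 − 1² = 112, 113 − 2² = 109, 113 − 3² = 104, 113 − 4² = 97, 113 − 5² = 88, 113 − 6² = 77, 113 − 7² = 64 = 8² ⇒ 113 = 7² + 8².
  Combine using the Brahmagupta–Fibonacci identity (a² + b²)(c² + d²) = (ac − bd)² + (ad + bc)² = (ac + bd)² + (ad − bc)²:
  29 · 53 = 1537: from (2² + 5²)(2² + 7²), take (2·2 − 5·7, 2·7 + 5·2) = (4 − 35, 14 + 10) = (-31, 24); dropping signs (only squares matter) gives (31, 24); check 31² + 24² = 961 + 576 = 1537 ✓.
  1537 · 113 = 173681: from (31² + 24²)(7² + 8²), take (31·7 − 24·8, 31·8 + 24·7) = (217 − 192, 248 + 168) = (25, 416); check 25² + 416² = 625 + 173056 = 173681 ✓.
Step 4: Order so x ≤ y and verify: 25² + 416² = 625 + 173056 = 173681 = n. ✓

n = 173681 = 25² + 416² (one valid representation with x ≤ y).


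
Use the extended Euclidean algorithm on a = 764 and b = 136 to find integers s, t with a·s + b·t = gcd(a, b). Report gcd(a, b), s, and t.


Euclidean algorithm on (764, 136) — divide until remainder is 0:
  764 = 5 · 136 + 84
  136 = 1 · 84 + 52
  84 = 1 · 52 + 32
  52 = 1 · 32 + 20
  32 = 1 · 20 + 12
  20 = 1 · 12 + 8
  12 = 1 · 8 + 4
  8 = 2 · 4 + 0
gcd(764, 136) = 4.
Track Bezout coefficients alongside the remainders: start with r₀ = 764 = a·1 + b·0 (s = 1, t = 0) and r₁ = 136 = a·0 + b·1 (s = 0, t = 1); each new remainder r_{k+1} = r_{k-1} − q_k·r_k inherits s_{k+1} = s_{k-1} − q_k·s_k, t_{k+1} = t_{k-1} − q_k·t_k, so r_k = a·s_k + b·t_k at every step:
  q = 5: r = 84, s = 1 − 5·0 = 1, t = 0 − 5·1 = -5  (check: 764·1 + 136·(-5) = 84)
  q = 1: r = 52, s = 0 − 1·1 = -1, t = 1 − 1·(-5) = 6  (check: 764·(-1) + 136·6 = 52)
  q = 1: r = 32, s = 1 − 1·(-1) = 2, t = -5 − 1·6 = -11  (check: 764·2 + 136·(-11) = 32)
  q = 1: r = 20, s = -1 − 1·2 = -3, t = 6 − 1·(-11) = 17  (check: 764·(-3) + 136·17 = 20)
  q = 1: r = 12, s = 2 − 1·(-3) = 5, t = -11 − 1·17 = -28  (check: 764·5 + 136·(-28) = 12)
  q = 1: r = 8, s = -3 − 1·5 = -8, t = 17 − 1·(-28) = 45  (check: 764·(-8) + 136·45 = 8)
  q = 1: r = 4, s = 5 − 1·(-8) = 13, t = -28 − 1·45 = -73  (check: 764·13 + 136·(-73) = 4)
The row with r = 4 (the gcd) gives the Bezout coefficients s = 13, t = -73.
Result: 764 · (13) + 136 · (-73) = 4.

gcd(764, 136) = 4; s = 13, t = -73 (check: 764·13 + 136·(-73) = 4).


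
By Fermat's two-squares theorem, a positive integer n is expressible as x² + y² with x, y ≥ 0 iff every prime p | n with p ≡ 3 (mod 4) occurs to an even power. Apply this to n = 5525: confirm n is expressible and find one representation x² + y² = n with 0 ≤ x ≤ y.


Step 1: Factor n = 5525 = 5^2 · 13 · 17.
Step 2: Check the mod-4 condition on each prime factor: 5 ≡ 1 (mod 4), exponent 2; 13 ≡ 1 (mod 4), exponent 1; 17 ≡ 1 (mod 4), exponent 1.
All primes ≡ 3 (mod 4) appear to even exponent (or don't appear), so by the two-squares theorem n IS expressible as a sum of two squares.
Step 3: Build a representation. Group n = k² · m with k = 5 and m = 13 · 17 = 221 (a product of primes ≡ 1 (mod 4)); a representation of m scales to one of n via (k·x)² + (k·y)² = k²(x² + y²). Each prime p ≡ 1 (mod 4) is itself a sum of two squares; find a² by testing p − a² for a perfect square:
  13: 13 − 1² = 12, 13 − 2² = 9 = 3² ⇒ 13 = 2² + 3².
  17: 17 − 1² = 16 = 4² ⇒ 17 = 1² + 4².
  Combine using the Brahmagupta–Fibonacci identity (a² + b²)(c² + d²) = (ac − bd)² + (ad + bc)² = (ac + bd)² + (ad − bc)²:
  13 · 17 = 221: from (2² + 3²)(1² + 4²), take (2·1 − 3·4, 2·4 + 3·1) = (2 − 12, 8 + 3) = (-10, 11); dropping signs (only squares matter) gives (10, 11); check 10² + 11² = 100 + 121 = 221 ✓.
  Scale by k = 5: (5·10, 5·11) = (50, 55).
Step 4: Order so x ≤ y and verify: 50² + 55² = 2500 + 3025 = 5525 = n. ✓

n = 5525 = 50² + 55² (one valid representation with x ≤ y).


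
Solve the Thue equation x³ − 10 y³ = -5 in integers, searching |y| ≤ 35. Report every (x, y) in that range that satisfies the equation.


The equation is x³ - 10y³ = -5. For fixed y, x³ = 10·y³ − 5, so a solution requires the RHS to be a perfect cube.
Strategy: iterate y from -35 to 35, compute RHS = 10·y³ − 5, and check whether it is a (positive or negative) perfect cube.
Check small values of y:
  y = 0: RHS = -5 is not a perfect cube.
  y = 1: RHS = 5 is not a perfect cube.
  y = -1: RHS = -15 is not a perfect cube.
  y = 2: RHS = 75 is not a perfect cube.
  y = -2: RHS = -85 is not a perfect cube.
  y = 3: RHS = 265 is not a perfect cube.
  y = -3: RHS = -275 is not a perfect cube.
Continuing the search up to |y| = 35 finds no solutions either.
No (x, y) in the scanned range satisfies the equation.

No integer solutions with |y| ≤ 35.


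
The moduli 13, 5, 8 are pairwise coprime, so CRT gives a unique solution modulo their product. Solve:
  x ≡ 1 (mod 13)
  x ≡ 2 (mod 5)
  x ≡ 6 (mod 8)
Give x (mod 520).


Moduli 13, 5, 8 are pairwise coprime; by CRT there is a unique solution modulo M = 13 · 5 · 8 = 520.
Solve pairwise, accumulating the modulus:
  Start with x ≡ 1 (mod 13).
  Combine with x ≡ 2 (mod 5): since gcd(13, 5) = 1, we get a unique residue mod 65.
    Write x = 1 + 13·t and substitute into x ≡ 2 (mod 5): 13·t ≡ 2 − 1 = 1 (mod 5).
    Reduce coefficients mod 5: 3·t ≡ 1 (mod 5).
    The inverse of 3 mod 5 is 2 (since 3·2 = 6 = 1·5 + 1), so t ≡ 2·1 = 2 ≡ 2 (mod 5).
    Then x = 1 + 13·2 = 27, valid modulo lcm(13, 5) = 65: x ≡ 27 (mod 65).
  Combine with x ≡ 6 (mod 8): since gcd(65, 8) = 1, we get a unique residue mod 520.
    Write x = 27 + 65·t and substitute into x ≡ 6 (mod 8): 65·t ≡ 6 − 27 = -21 (mod 8).
    Reduce coefficients mod 8: 1·t ≡ 3 (mod 8).
    So t ≡ 3 (mod 8).
    Then x = 27 + 65·3 = 222, valid modulo lcm(65, 8) = 520: x ≡ 222 (mod 520).
Verify: 222 mod 13 = 1 ✓, 222 mod 5 = 2 ✓, 222 mod 8 = 6 ✓.

x ≡ 222 (mod 520).


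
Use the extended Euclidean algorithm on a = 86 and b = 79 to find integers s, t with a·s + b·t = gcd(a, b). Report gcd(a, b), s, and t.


Euclidean algorithm on (86, 79) — divide until remainder is 0:
  86 = 1 · 79 + 7
  79 = 11 · 7 + 2
  7 = 3 · 2 + 1
  2 = 2 · 1 + 0
gcd(86, 79) = 1.
Track Bezout coefficients alongside the remainders: start with r₀ = 86 = a·1 + b·0 (s = 1, t = 0) and r₁ = 79 = a·0 + b·1 (s = 0, t = 1); each new remainder r_{k+1} = r_{k-1} − q_k·r_k inherits s_{k+1} = s_{k-1} − q_k·s_k, t_{k+1} = t_{k-1} − q_k·t_k, so r_k = a·s_k + b·t_k at every step:
  q = 1: r = 7, s = 1 − 1·0 = 1, t = 0 − 1·1 = -1  (check: 86·1 + 79·(-1) = 7)
  q = 11: r = 2, s = 0 − 11·1 = -11, t = 1 − 11·(-1) = 12  (check: 86·(-11) + 79·12 = 2)
  q = 3: r = 1, s = 1 − 3·(-11) = 34, t = -1 − 3·12 = -37  (check: 86·34 + 79·(-37) = 1)
The row with r = 1 (the gcd) gives the Bezout coefficients s = 34, t = -37.
Result: 86 · (34) + 79 · (-37) = 1.

gcd(86, 79) = 1; s = 34, t = -37 (check: 86·34 + 79·(-37) = 1).


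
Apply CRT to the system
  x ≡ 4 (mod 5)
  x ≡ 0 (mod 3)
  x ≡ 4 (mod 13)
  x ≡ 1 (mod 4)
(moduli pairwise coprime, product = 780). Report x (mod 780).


Product of moduli M = 5 · 3 · 13 · 4 = 780.
Merge one congruence at a time:
  Start: x ≡ 4 (mod 5).
  Combine with x ≡ 0 (mod 3); new modulus lcm = 15.
    Write x = 4 + 5·t and substitute into x ≡ 0 (mod 3): 5·t ≡ 0 − 4 = -4 (mod 3).
    Reduce coefficients mod 3: 2·t ≡ 2 (mod 3).
    The inverse of 2 mod 3 is 2 (since 2·2 = 4 = 1·3 + 1), so t ≡ 2·2 = 4 ≡ 1 (mod 3).
    Then x = 4 + 5·1 = 9, valid modulo lcm(5, 3) = 15: x ≡ 9 (mod 15).
  Combine with x ≡ 4 (mod 13); new modulus lcm = 195.
    Write x = 9 + 15·t and substitute into x ≡ 4 (mod 13): 15·t ≡ 4 − 9 = -5 (mod 13).
    Reduce coefficients mod 13: 2·t ≡ 8 (mod 13).
    The inverse of 2 mod 13 is 7 (since 2·7 = 14 = 1·13 + 1), so t ≡ 7·8 = 56 ≡ 4 (mod 13).
    Then x = 9 + 15·4 = 69, valid modulo lcm(15, 13) = 195: x ≡ 69 (mod 195).
  Combine with x ≡ 1 (mod 4); new modulus lcm = 780.
    Write x = 69 + 195·t and substitute into x ≡ 1 (mod 4): 195·t ≡ 1 − 69 = -68 (mod 4).
    Reduce coefficients mod 4: 3·t ≡ 0 (mod 4).
    The inverse of 3 mod 4 is 3 (since 3·3 = 9 = 2·4 + 1), so t ≡ 3·0 = 0 ≡ 0 (mod 4).
    Then x = 69 + 195·0 = 69, valid modulo lcm(195, 4) = 780: x ≡ 69 (mod 780).
Verify against each original: 69 mod 5 = 4, 69 mod 3 = 0, 69 mod 13 = 4, 69 mod 4 = 1.

x ≡ 69 (mod 780).


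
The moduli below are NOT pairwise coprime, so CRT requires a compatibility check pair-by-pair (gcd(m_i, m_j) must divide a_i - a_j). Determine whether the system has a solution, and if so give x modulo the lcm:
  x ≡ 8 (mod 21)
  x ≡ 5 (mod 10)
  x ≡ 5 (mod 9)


Moduli 21, 10, 9 are not pairwise coprime, so CRT works modulo lcm(m_i) when all pairwise compatibility conditions hold.
Pairwise compatibility: gcd(m_i, m_j) must divide a_i - a_j for every pair.
Merge one congruence at a time:
  Start: x ≡ 8 (mod 21).
  Combine with x ≡ 5 (mod 10): gcd(21, 10) = 1; 5 - 8 = -3, which IS divisible by 1, so compatible.
    Write x = 8 + 21·t and substitute into x ≡ 5 (mod 10): 21·t ≡ 5 − 8 = -3 (mod 10).
    Reduce coefficients mod 10: 1·t ≡ 7 (mod 10).
    So t ≡ 7 (mod 10).
    Then x = 8 + 21·7 = 155, valid modulo lcm(21, 10) = 210: x ≡ 155 (mod 210).
  Combine with x ≡ 5 (mod 9): gcd(210, 9) = 3; 5 - 155 = -150, which IS divisible by 3, so compatible.
    Write x = 155 + 210·t and substitute into x ≡ 5 (mod 9): 210·t ≡ 5 − 155 = -150 (mod 9).
    Divide the congruence (and modulus) by g = 3: 70·t ≡ -50 (mod 3).
    Reduce coefficients mod 3: 1·t ≡ 1 (mod 3).
    So t ≡ 1 (mod 3).
    Then x = 155 + 210·1 = 365, valid modulo lcm(210, 9) = 630: x ≡ 365 (mod 630).
Verify: 365 mod 21 = 8, 365 mod 10 = 5, 365 mod 9 = 5.

x ≡ 365 (mod 630).


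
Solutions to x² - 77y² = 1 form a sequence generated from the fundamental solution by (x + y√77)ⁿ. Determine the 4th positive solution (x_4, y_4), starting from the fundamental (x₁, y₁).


Step 1: Find the fundamental solution (x₁, y₁) of x² - 77y² = 1.
  Expand √77 as a continued fraction. a₀ = ⌊√77⌋ = 8; iterate m_{k+1} = d_k·a_k − m_k, d_{k+1} = (77 − m_{k+1}²)/d_k, a_{k+1} = ⌊(a₀ + m_{k+1})/d_{k+1}⌋ (starting m₀ = 0, d₀ = 1), with convergents p_k = a_k·p_{k-1} + p_{k-2}, q_k = a_k·q_{k-1} + q_{k-2} (p₋₁ = 1, q₋₁ = 0):
  k = 0: a₀ = 8; p₀/q₀ = 8/1; p₀² − 77·q₀² = 64 − 77 = -13.
  k = 1: m = 8, d = 13, a = ⌊(8 + 8)/13⌋ = 1; p/q = (1·8 + 1)/(1·1 + 0) = 9/1; p² − 77·q² = 81 − 77 = 4.
  k = 2: m = 5, d = 4, a = ⌊(8 + 5)/4⌋ = 3; p/q = (3·9 + 8)/(3·1 + 1) = 35/4; p² − 77·q² = 1225 − 1232 = -7.
  k = 3: m = 7, d = 7, a = ⌊(8 + 7)/7⌋ = 2; p/q = (2·35 + 9)/(2·4 + 1) = 79/9; p² − 77·q² = 6241 − 6237 = 4.
  k = 4: m = 7, d = 4, a = ⌊(8 + 7)/4⌋ = 3; p/q = (3·79 + 35)/(3·9 + 4) = 272/31; p² − 77·q² = 73984 − 73997 = -13.
  k = 5: m = 5, d = 13, a = ⌊(8 + 5)/13⌋ = 1; p/q = (1·272 + 79)/(1·31 + 9) = 351/40; p² − 77·q² = 123201 − 123200 = 1.
  The first convergent with p² − 77·q² = 1 gives the fundamental solution (x₁, y₁) = (351, 40).
Step 2: Apply the recurrence (x_{n+1}, y_{n+1}) = (x₁x_n + 77y₁y_n, x₁y_n + y₁x_n) repeatedly.
  From (x_1, y_1) = (351, 40): x_2 = 351·351 + 77·40·40 = 246401; y_2 = 351·40 + 40·351 = 28080.
  From (x_2, y_2) = (246401, 28080): x_3 = 351·246401 + 77·40·28080 = 172973151; y_3 = 351·28080 + 40·246401 = 19712120.
  From (x_3, y_3) = (172973151, 19712120): x_4 = 351·172973151 + 77·40·19712120 = 121426905601; y_4 = 351·19712120 + 40·172973151 = 13837880160.
Step 3: Verify x_4² - 77·y_4² = 14744493403834165171201 - 14744493403834165171200 = 1 (should be 1). ✓

(x_1, y_1) = (351, 40); (x_4, y_4) = (121426905601, 13837880160).


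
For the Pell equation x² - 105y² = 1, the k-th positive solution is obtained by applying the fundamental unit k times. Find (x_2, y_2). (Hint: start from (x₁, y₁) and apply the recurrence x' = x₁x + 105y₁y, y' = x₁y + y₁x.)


Step 1: Find the fundamental solution (x₁, y₁) of x² - 105y² = 1.
  Expand √105 as a continued fraction. a₀ = ⌊√105⌋ = 10; iterate m_{k+1} = d_k·a_k − m_k, d_{k+1} = (105 − m_{k+1}²)/d_k, a_{k+1} = ⌊(a₀ + m_{k+1})/d_{k+1}⌋ (starting m₀ = 0, d₀ = 1), with convergents p_k = a_k·p_{k-1} + p_{k-2}, q_k = a_k·q_{k-1} + q_{k-2} (p₋₁ = 1, q₋₁ = 0):
  k = 0: a₀ = 10; p₀/q₀ = 10/1; p₀² − 105·q₀² = 100 − 105 = -5.
  k = 1: m = 10, d = 5, a = ⌊(10 + 10)/5⌋ = 4; p/q = (4·10 + 1)/(4·1 + 0) = 41/4; p² − 105·q² = 1681 − 1680 = 1.
  The first convergent with p² − 105·q² = 1 gives the fundamental solution (x₁, y₁) = (41, 4).
Step 2: Apply the recurrence (x_{n+1}, y_{n+1}) = (x₁x_n + 105y₁y_n, x₁y_n + y₁x_n) repeatedly.
  From (x_1, y_1) = (41, 4): x_2 = 41·41 + 105·4·4 = 3361; y_2 = 41·4 + 4·41 = 328.
Step 3: Verify x_2² - 105·y_2² = 11296321 - 11296320 = 1 (should be 1). ✓

(x_1, y_1) = (41, 4); (x_2, y_2) = (3361, 328).


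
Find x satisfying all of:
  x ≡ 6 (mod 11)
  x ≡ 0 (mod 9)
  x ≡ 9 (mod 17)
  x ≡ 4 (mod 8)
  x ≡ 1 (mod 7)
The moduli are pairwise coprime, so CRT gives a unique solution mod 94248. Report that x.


Product of moduli M = 11 · 9 · 17 · 8 · 7 = 94248.
Merge one congruence at a time:
  Start: x ≡ 6 (mod 11).
  Combine with x ≡ 0 (mod 9); new modulus lcm = 99.
    Write x = 6 + 11·t and substitute into x ≡ 0 (mod 9): 11·t ≡ 0 − 6 = -6 (mod 9).
    Reduce coefficients mod 9: 2·t ≡ 3 (mod 9).
    The inverse of 2 mod 9 is 5 (since 2·5 = 10 = 1·9 + 1), so t ≡ 5·3 = 15 ≡ 6 (mod 9).
    Then x = 6 + 11·6 = 72, valid modulo lcm(11, 9) = 99: x ≡ 72 (mod 99).
  Combine with x ≡ 9 (mod 17); new modulus lcm = 1683.
    Write x = 72 + 99·t and substitute into x ≡ 9 (mod 17): 99·t ≡ 9 − 72 = -63 (mod 17).
    Reduce coefficients mod 17: 14·t ≡ 5 (mod 17).
    The inverse of 14 mod 17 is 11 (since 14·11 = 154 = 9·17 + 1), so t ≡ 11·5 = 55 ≡ 4 (mod 17).
    Then x = 72 + 99·4 = 468, valid modulo lcm(99, 17) = 1683: x ≡ 468 (mod 1683).
  Combine with x ≡ 4 (mod 8); new modulus lcm = 13464.
    Write x = 468 + 1683·t and substitute into x ≡ 4 (mod 8): 1683·t ≡ 4 − 468 = -464 (mod 8).
    Reduce coefficients mod 8: 3·t ≡ 0 (mod 8).
    The inverse of 3 mod 8 is 3 (since 3·3 = 9 = 1·8 + 1), so t ≡ 3·0 = 0 ≡ 0 (mod 8).
    Then x = 468 + 1683·0 = 468, valid modulo lcm(1683, 8) = 13464: x ≡ 468 (mod 13464).
  Combine with x ≡ 1 (mod 7); new modulus lcm = 94248.
    Write x = 468 + 13464·t and substitute into x ≡ 1 (mod 7): 13464·t ≡ 1 − 468 = -467 (mod 7).
    Reduce coefficients mod 7: 3·t ≡ 2 (mod 7).
    The inverse of 3 mod 7 is 5 (since 3·5 = 15 = 2·7 + 1), so t ≡ 5·2 = 10 ≡ 3 (mod 7).
    Then x = 468 + 13464·3 = 40860, valid modulo lcm(13464, 7) = 94248: x ≡ 40860 (mod 94248).
Verify against each original: 40860 mod 11 = 6, 40860 mod 9 = 0, 40860 mod 17 = 9, 40860 mod 8 = 4, 40860 mod 7 = 1.

x ≡ 40860 (mod 94248).


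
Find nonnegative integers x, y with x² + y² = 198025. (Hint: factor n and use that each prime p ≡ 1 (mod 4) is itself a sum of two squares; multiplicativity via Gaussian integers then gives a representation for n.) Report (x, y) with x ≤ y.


Step 1: Factor n = 198025 = 5^2 · 89^2.
Step 2: Check the mod-4 condition on each prime factor: 5 ≡ 1 (mod 4), exponent 2; 89 ≡ 1 (mod 4), exponent 2.
All primes ≡ 3 (mod 4) appear to even exponent (or don't appear), so by the two-squares theorem n IS expressible as a sum of two squares.
Step 3: Build a representation. Group n = k² · m with k = 5 and m = 89 · 89 = 7921 (a product of primes ≡ 1 (mod 4)); a representation of m scales to one of n via (k·x)² + (k·y)² = k²(x² + y²). Each prime p ≡ 1 (mod 4) is itself a sum of two squares; find a² by testing p − a² for a perfect square:
  89: 89 − 1² = 88, 89 − 2² = 85, 89 − 3² = 80, 89 − 4² = 73, 89 − 5² = 64 = 8² ⇒ 89 = 5² + 8².
  Combine using the Brahmagupta–Fibonacci identity (a² + b²)(c² + d²) = (ac − bd)² + (ad + bc)² = (ac + bd)² + (ad − bc)²:
  89 · 89 = 7921: from (5² + 8²)(5² + 8²), take (5·5 − 8·8, 5·8 + 8·5) = (25 − 64, 40 + 40) = (-39, 80); dropping signs (only squares matter) gives (39, 80); check 39² + 80² = 1521 + 6400 = 7921 ✓.
  Scale by k = 5: (5·39, 5·80) = (195, 400).
Step 4: Order so x ≤ y and verify: 195² + 400² = 38025 + 160000 = 198025 = n. ✓

n = 198025 = 195² + 400² (one valid representation with x ≤ y).


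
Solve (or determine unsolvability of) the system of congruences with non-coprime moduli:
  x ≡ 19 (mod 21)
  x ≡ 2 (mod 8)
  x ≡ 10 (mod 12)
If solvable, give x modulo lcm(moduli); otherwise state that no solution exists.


Moduli 21, 8, 12 are not pairwise coprime, so CRT works modulo lcm(m_i) when all pairwise compatibility conditions hold.
Pairwise compatibility: gcd(m_i, m_j) must divide a_i - a_j for every pair.
Merge one congruence at a time:
  Start: x ≡ 19 (mod 21).
  Combine with x ≡ 2 (mod 8): gcd(21, 8) = 1; 2 - 19 = -17, which IS divisible by 1, so compatible.
    Write x = 19 + 21·t and substitute into x ≡ 2 (mod 8): 21·t ≡ 2 − 19 = -17 (mod 8).
    Reduce coefficients mod 8: 5·t ≡ 7 (mod 8).
    The inverse of 5 mod 8 is 5 (since 5·5 = 25 = 3·8 + 1), so t ≡ 5·7 = 35 ≡ 3 (mod 8).
    Then x = 19 + 21·3 = 82, valid modulo lcm(21, 8) = 168: x ≡ 82 (mod 168).
  Combine with x ≡ 10 (mod 12): gcd(168, 12) = 12; 10 - 82 = -72, which IS divisible by 12, so compatible.
    Write x = 82 + 168·t and substitute into x ≡ 10 (mod 12): 168·t ≡ 10 − 82 = -72 (mod 12).
    Divide the congruence (and modulus) by g = 12: 14·t ≡ -6 (mod 1).
    Modulo 1 every t works; take t = 0.
    Then x = 82 + 168·0 = 82, valid modulo lcm(168, 12) = 168: x ≡ 82 (mod 168).
Verify: 82 mod 21 = 19, 82 mod 8 = 2, 82 mod 12 = 10.

x ≡ 82 (mod 168).


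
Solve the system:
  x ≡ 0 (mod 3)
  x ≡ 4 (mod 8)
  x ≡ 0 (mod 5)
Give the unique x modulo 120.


Moduli 3, 8, 5 are pairwise coprime; by CRT there is a unique solution modulo M = 3 · 8 · 5 = 120.
Solve pairwise, accumulating the modulus:
  Start with x ≡ 0 (mod 3).
  Combine with x ≡ 4 (mod 8): since gcd(3, 8) = 1, we get a unique residue mod 24.
    Write x = 0 + 3·t and substitute into x ≡ 4 (mod 8): 3·t ≡ 4 − 0 = 4 (mod 8).
    The inverse of 3 mod 8 is 3 (since 3·3 = 9 = 1·8 + 1), so t ≡ 3·4 = 12 ≡ 4 (mod 8).
    Then x = 0 + 3·4 = 12, valid modulo lcm(3, 8) = 24: x ≡ 12 (mod 24).
  Combine with x ≡ 0 (mod 5): since gcd(24, 5) = 1, we get a unique residue mod 120.
    Write x = 12 + 24·t and substitute into x ≡ 0 (mod 5): 24·t ≡ 0 − 12 = -12 (mod 5).
    Reduce coefficients mod 5: 4·t ≡ 3 (mod 5).
    The inverse of 4 mod 5 is 4 (since 4·4 = 16 = 3·5 + 1), so t ≡ 4·3 = 12 ≡ 2 (mod 5).
    Then x = 12 + 24·2 = 60, valid modulo lcm(24, 5) = 120: x ≡ 60 (mod 120).
Verify: 60 mod 3 = 0 ✓, 60 mod 8 = 4 ✓, 60 mod 5 = 0 ✓.

x ≡ 60 (mod 120).


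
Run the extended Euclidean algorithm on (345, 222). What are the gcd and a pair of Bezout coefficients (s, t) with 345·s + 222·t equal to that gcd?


Euclidean algorithm on (345, 222) — divide until remainder is 0:
  345 = 1 · 222 + 123
  222 = 1 · 123 + 99
  123 = 1 · 99 + 24
  99 = 4 · 24 + 3
  24 = 8 · 3 + 0
gcd(345, 222) = 3.
Track Bezout coefficients alongside the remainders: start with r₀ = 345 = a·1 + b·0 (s = 1, t = 0) and r₁ = 222 = a·0 + b·1 (s = 0, t = 1); each new remainder r_{k+1} = r_{k-1} − q_k·r_k inherits s_{k+1} = s_{k-1} − q_k·s_k, t_{k+1} = t_{k-1} − q_k·t_k, so r_k = a·s_k + b·t_k at every step:
  q = 1: r = 123, s = 1 − 1·0 = 1, t = 0 − 1·1 = -1  (check: 345·1 + 222·(-1) = 123)
  q = 1: r = 99, s = 0 − 1·1 = -1, t = 1 − 1·(-1) = 2  (check: 345·(-1) + 222·2 = 99)
  q = 1: r = 24, s = 1 − 1·(-1) = 2, t = -1 − 1·2 = -3  (check: 345·2 + 222·(-3) = 24)
  q = 4: r = 3, s = -1 − 4·2 = -9, t = 2 − 4·(-3) = 14  (check: 345·(-9) + 222·14 = 3)
The row with r = 3 (the gcd) gives the Bezout coefficients s = -9, t = 14.
Result: 345 · (-9) + 222 · (14) = 3.

gcd(345, 222) = 3; s = -9, t = 14 (check: 345·(-9) + 222·14 = 3).


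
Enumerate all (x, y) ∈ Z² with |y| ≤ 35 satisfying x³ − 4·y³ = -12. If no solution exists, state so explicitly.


The equation is x³ - 4y³ = -12. For fixed y, x³ = 4·y³ − 12, so a solution requires the RHS to be a perfect cube.
Strategy: iterate y from -35 to 35, compute RHS = 4·y³ − 12, and check whether it is a (positive or negative) perfect cube.
Check small values of y:
  y = 0: RHS = -12 is not a perfect cube.
  y = 1: RHS = -8 = (-2)³ ⇒ x = -2 works.
  y = -1: RHS = -16 is not a perfect cube.
  y = 2: RHS = 20 is not a perfect cube.
  y = -2: RHS = -44 is not a perfect cube.
  y = 3: RHS = 96 is not a perfect cube.
  y = -3: RHS = -120 is not a perfect cube.
Continuing, at y = -5: RHS = -512 = (-8)³ ⇒ x = -8 works.
Searching the remaining y in |y| ≤ 35 finds no further solutions.
Collected solutions: (-2, 1), (-8, -5).

Solutions (with |y| ≤ 35): (-2, 1), (-8, -5).


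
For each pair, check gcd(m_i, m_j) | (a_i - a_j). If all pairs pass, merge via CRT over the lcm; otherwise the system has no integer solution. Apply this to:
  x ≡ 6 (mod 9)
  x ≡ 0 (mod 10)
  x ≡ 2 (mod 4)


Moduli 9, 10, 4 are not pairwise coprime, so CRT works modulo lcm(m_i) when all pairwise compatibility conditions hold.
Pairwise compatibility: gcd(m_i, m_j) must divide a_i - a_j for every pair.
Merge one congruence at a time:
  Start: x ≡ 6 (mod 9).
  Combine with x ≡ 0 (mod 10): gcd(9, 10) = 1; 0 - 6 = -6, which IS divisible by 1, so compatible.
    Write x = 6 + 9·t and substitute into x ≡ 0 (mod 10): 9·t ≡ 0 − 6 = -6 (mod 10).
    Reduce coefficients mod 10: 9·t ≡ 4 (mod 10).
    The inverse of 9 mod 10 is 9 (since 9·9 = 81 = 8·10 + 1), so t ≡ 9·4 = 36 ≡ 6 (mod 10).
    Then x = 6 + 9·6 = 60, valid modulo lcm(9, 10) = 90: x ≡ 60 (mod 90).
  Combine with x ≡ 2 (mod 4): gcd(90, 4) = 2; 2 - 60 = -58, which IS divisible by 2, so compatible.
    Write x = 60 + 90·t and substitute into x ≡ 2 (mod 4): 90·t ≡ 2 − 60 = -58 (mod 4).
    Divide the congruence (and modulus) by g = 2: 45·t ≡ -29 (mod 2).
    Reduce coefficients mod 2: 1·t ≡ 1 (mod 2).
    So t ≡ 1 (mod 2).
    Then x = 60 + 90·1 = 150, valid modulo lcm(90, 4) = 180: x ≡ 150 (mod 180).
Verify: 150 mod 9 = 6, 150 mod 10 = 0, 150 mod 4 = 2.

x ≡ 150 (mod 180).


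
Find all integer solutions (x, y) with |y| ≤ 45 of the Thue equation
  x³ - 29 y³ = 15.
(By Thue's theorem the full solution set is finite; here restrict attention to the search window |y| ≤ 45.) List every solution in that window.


The equation is x³ - 29y³ = 15. For fixed y, x³ = 29·y³ + 15, so a solution requires the RHS to be a perfect cube.
Strategy: iterate y from -45 to 45, compute RHS = 29·y³ + 15, and check whether it is a (positive or negative) perfect cube.
Check small values of y:
  y = 0: RHS = 15 is not a perfect cube.
  y = 1: RHS = 44 is not a perfect cube.
  y = -1: RHS = -14 is not a perfect cube.
  y = 2: RHS = 247 is not a perfect cube.
  y = -2: RHS = -217 is not a perfect cube.
  y = 3: RHS = 798 is not a perfect cube.
  y = -3: RHS = -768 is not a perfect cube.
Continuing the search up to |y| = 45 finds no solutions either.
No (x, y) in the scanned range satisfies the equation.

No integer solutions with |y| ≤ 45.
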